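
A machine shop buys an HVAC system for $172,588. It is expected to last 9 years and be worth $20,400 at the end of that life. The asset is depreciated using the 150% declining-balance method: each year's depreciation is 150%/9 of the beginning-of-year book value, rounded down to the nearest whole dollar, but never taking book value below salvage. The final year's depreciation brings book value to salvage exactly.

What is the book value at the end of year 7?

$48,168

Depreciable base = $172,588 − $20,400 = $152,188.
Year 1: ⌊$172,588 × 150%/9⌋ = $28,764. Book value $143,824.
Year 2: ⌊$143,824 × 150%/9⌋ = $23,970. Book value $119,854.
Year 3: ⌊$119,854 × 150%/9⌋ = $19,975. Book value $99,879.
Year 4: ⌊$99,879 × 150%/9⌋ = $16,646. Book value $83,233.
Year 5: ⌊$83,233 × 150%/9⌋ = $13,872. Book value $69,361.
Year 6: ⌊$69,361 × 150%/9⌋ = $11,560. Book value $57,801.
Year 7: ⌊$57,801 × 150%/9⌋ = $9,633. Book value $48,168.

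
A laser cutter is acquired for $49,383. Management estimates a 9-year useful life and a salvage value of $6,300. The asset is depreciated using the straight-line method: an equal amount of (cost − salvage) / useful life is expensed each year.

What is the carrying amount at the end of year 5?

Depreciable base = $49,383 − $6,300 = $43,083.
Annual expense = $43,083 / 9 = $4,787.
End of year 1: book value $44,596.
End of year 2: book value $39,809.
End of year 3: book value $35,022.
End of year 4: book value $30,235.
End of year 5: book value $25,448.

$25,448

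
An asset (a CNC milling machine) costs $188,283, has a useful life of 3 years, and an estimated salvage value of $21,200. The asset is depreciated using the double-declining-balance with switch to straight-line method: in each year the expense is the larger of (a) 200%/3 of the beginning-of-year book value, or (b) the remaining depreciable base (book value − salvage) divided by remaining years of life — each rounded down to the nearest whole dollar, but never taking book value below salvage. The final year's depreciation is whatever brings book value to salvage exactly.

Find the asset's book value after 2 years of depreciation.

Depreciable base = $188,283 − $21,200 = $167,083.
Year 1: DB = ⌊$188,283 × 200%/3⌋ = $125,522; SL = ⌊$167,083/3⌋ = $55,694 → take DB $125,522. Book value $62,761.
Year 2: DB = ⌊$62,761 × 200%/3⌋ = $41,840; SL = ⌊$41,561/2⌋ = $20,780 → take DB $41,840, capped at $41,561. Book value $21,200.

$21,200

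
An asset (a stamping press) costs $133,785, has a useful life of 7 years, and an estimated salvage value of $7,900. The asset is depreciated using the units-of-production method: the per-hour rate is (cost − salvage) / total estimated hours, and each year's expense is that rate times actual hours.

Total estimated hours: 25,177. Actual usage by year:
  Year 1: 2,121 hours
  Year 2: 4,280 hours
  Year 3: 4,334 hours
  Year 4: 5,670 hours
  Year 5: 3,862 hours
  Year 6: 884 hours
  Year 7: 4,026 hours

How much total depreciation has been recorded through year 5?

Depreciable base = $133,785 − $7,900 = $125,885.
Rate = $125,885 / 25,177 hours = $5 per hour.
Year 1: 2,121 × $5 = $10,605. Book value $123,180.
Year 2: 4,280 × $5 = $21,400. Book value $101,780.
Year 3: 4,334 × $5 = $21,670. Book value $80,110.
Year 4: 5,670 × $5 = $28,350. Book value $51,760.
Year 5: 3,862 × $5 = $19,310. Book value $32,450.
Accumulated through year 5 = $133,785 − $32,450 = $101,335.

$101,335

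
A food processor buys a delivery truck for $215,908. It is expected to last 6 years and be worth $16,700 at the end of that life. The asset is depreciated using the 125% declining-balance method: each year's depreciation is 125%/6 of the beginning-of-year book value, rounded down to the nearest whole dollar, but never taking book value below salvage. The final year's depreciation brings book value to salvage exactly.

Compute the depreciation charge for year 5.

$17,668

Depreciable base = $215,908 − $16,700 = $199,208.
Year 1: ⌊$215,908 × 125%/6⌋ = $44,980. Book value $170,928.
Year 2: ⌊$170,928 × 125%/6⌋ = $35,610. Book value $135,318.
Year 3: ⌊$135,318 × 125%/6⌋ = $28,191. Book value $107,127.
Year 4: ⌊$107,127 × 125%/6⌋ = $22,318. Book value $84,809.
Year 5: ⌊$84,809 × 125%/6⌋ = $17,668. Book value $67,141.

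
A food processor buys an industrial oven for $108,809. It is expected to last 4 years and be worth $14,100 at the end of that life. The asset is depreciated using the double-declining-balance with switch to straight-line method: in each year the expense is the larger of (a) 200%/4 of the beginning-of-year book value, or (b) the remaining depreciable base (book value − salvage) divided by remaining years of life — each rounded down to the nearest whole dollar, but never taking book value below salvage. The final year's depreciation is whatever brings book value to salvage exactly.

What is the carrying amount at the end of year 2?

$27,203

Depreciable base = $108,809 − $14,100 = $94,709.
Year 1: DB = ⌊$108,809 × 200%/4⌋ = $54,404; SL = ⌊$94,709/4⌋ = $23,677 → take DB $54,404. Book value $54,405.
Year 2: DB = ⌊$54,405 × 200%/4⌋ = $27,202; SL = ⌊$40,305/3⌋ = $13,435 → take DB $27,202. Book value $27,203.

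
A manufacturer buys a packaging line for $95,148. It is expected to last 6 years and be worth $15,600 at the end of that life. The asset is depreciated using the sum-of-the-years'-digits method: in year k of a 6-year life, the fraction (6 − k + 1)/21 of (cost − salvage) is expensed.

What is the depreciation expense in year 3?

Depreciable base = $95,148 − $15,600 = $79,548.
Sum of the years' digits = 6+5+4+3+2+1 = 21.
Year 1: $79,548 × 6/21 = $22,728. Book value $72,420.
Year 2: $79,548 × 5/21 = $18,940. Book value $53,480.
Year 3: $79,548 × 4/21 = $15,152. Book value $38,328.

$15,152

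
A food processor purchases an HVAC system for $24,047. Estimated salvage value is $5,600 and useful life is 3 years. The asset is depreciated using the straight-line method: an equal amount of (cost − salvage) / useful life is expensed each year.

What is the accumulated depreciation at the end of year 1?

Depreciable base = $24,047 − $5,600 = $18,447.
Annual expense = $18,447 / 3 = $6,149.
End of year 1: book value $17,898.
Accumulated through year 1 = $24,047 − $17,898 = $6,149.

$6,149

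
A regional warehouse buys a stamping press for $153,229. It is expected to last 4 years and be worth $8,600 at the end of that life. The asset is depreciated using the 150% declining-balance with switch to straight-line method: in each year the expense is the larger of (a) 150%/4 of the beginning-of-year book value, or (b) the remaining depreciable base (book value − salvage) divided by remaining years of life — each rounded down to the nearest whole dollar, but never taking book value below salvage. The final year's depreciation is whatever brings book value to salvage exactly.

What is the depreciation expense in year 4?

$25,628

Depreciable base = $153,229 − $8,600 = $144,629.
Year 1: DB = ⌊$153,229 × 150%/4⌋ = $57,460; SL = ⌊$144,629/4⌋ = $36,157 → take DB $57,460. Book value $95,769.
Year 2: DB = ⌊$95,769 × 150%/4⌋ = $35,913; SL = ⌊$87,169/3⌋ = $29,056 → take DB $35,913. Book value $59,856.
Year 3: DB = ⌊$59,856 × 150%/4⌋ = $22,446; SL = ⌊$51,256/2⌋ = $25,628 → take SL $25,628. Book value $34,228.
Year 4 (final): $34,228 − $8,600 = $25,628. Book value $8,600.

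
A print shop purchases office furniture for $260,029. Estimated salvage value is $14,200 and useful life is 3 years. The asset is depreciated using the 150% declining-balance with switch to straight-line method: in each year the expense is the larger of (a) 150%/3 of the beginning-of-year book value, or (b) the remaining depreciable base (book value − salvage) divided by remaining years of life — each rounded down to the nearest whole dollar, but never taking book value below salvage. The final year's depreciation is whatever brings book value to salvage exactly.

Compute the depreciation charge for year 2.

$65,007

Depreciable base = $260,029 − $14,200 = $245,829.
Year 1: DB = ⌊$260,029 × 150%/3⌋ = $130,014; SL = ⌊$245,829/3⌋ = $81,943 → take DB $130,014. Book value $130,015.
Year 2: DB = ⌊$130,015 × 150%/3⌋ = $65,007; SL = ⌊$115,815/2⌋ = $57,907 → take DB $65,007. Book value $65,008.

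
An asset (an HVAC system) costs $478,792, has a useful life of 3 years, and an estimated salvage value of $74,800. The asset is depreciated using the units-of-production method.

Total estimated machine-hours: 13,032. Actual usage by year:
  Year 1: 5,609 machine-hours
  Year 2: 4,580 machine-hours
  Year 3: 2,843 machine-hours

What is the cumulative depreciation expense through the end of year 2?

Depreciable base = $478,792 − $74,800 = $403,992.
Rate = $403,992 / 13,032 machine-hours = $31 per machine-hour.
Year 1: 5,609 × $31 = $173,879. Book value $304,913.
Year 2: 4,580 × $31 = $141,980. Book value $162,933.
Accumulated through year 2 = $478,792 − $162,933 = $315,859.

$315,859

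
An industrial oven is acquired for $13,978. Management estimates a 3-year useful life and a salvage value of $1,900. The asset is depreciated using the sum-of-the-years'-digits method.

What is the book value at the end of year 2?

Depreciable base = $13,978 − $1,900 = $12,078.
Sum of the years' digits = 3+2+1 = 6.
Year 1: $12,078 × 3/6 = $6,039. Book value $7,939.
Year 2: $12,078 × 2/6 = $4,026. Book value $3,913.

$3,913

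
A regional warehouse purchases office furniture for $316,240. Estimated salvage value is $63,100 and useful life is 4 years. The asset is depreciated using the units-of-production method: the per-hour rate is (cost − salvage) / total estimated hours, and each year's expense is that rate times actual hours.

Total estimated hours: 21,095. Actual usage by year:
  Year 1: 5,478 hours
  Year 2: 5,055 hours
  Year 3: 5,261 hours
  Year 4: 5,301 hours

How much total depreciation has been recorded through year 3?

Depreciable base = $316,240 − $63,100 = $253,140.
Rate = $253,140 / 21,095 hours = $12 per hour.
Year 1: 5,478 × $12 = $65,736. Book value $250,504.
Year 2: 5,055 × $12 = $60,660. Book value $189,844.
Year 3: 5,261 × $12 = $63,132. Book value $126,712.
Accumulated through year 3 = $316,240 − $126,712 = $189,528.

$189,528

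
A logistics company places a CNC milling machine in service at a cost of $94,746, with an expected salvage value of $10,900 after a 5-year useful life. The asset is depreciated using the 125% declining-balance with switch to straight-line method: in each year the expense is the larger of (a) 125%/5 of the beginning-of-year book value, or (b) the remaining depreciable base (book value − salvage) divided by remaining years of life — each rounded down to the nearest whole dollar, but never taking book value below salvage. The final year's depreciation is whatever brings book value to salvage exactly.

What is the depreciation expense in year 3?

Depreciable base = $94,746 − $10,900 = $83,846.
Year 1: DB = ⌊$94,746 × 125%/5⌋ = $23,686; SL = ⌊$83,846/5⌋ = $16,769 → take DB $23,686. Book value $71,060.
Year 2: DB = ⌊$71,060 × 125%/5⌋ = $17,765; SL = ⌊$60,160/4⌋ = $15,040 → take DB $17,765. Book value $53,295.
Year 3: DB = ⌊$53,295 × 125%/5⌋ = $13,323; SL = ⌊$42,395/3⌋ = $14,131 → take SL $14,131. Book value $39,164.

$14,131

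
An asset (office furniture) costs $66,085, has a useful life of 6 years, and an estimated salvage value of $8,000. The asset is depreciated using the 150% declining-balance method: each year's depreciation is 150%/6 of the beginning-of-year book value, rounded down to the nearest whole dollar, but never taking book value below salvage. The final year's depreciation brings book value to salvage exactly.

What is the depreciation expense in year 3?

$9,293

Depreciable base = $66,085 − $8,000 = $58,085.
Year 1: ⌊$66,085 × 150%/6⌋ = $16,521. Book value $49,564.
Year 2: ⌊$49,564 × 150%/6⌋ = $12,391. Book value $37,173.
Year 3: ⌊$37,173 × 150%/6⌋ = $9,293. Book value $27,880.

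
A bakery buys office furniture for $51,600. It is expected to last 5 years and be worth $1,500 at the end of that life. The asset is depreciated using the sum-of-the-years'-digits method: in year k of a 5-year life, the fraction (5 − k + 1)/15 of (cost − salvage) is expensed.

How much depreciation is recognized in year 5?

$3,340

Depreciable base = $51,600 − $1,500 = $50,100.
Sum of the years' digits = 5+4+3+2+1 = 15.
Year 1: $50,100 × 5/15 = $16,700. Book value $34,900.
Year 2: $50,100 × 4/15 = $13,360. Book value $21,540.
Year 3: $50,100 × 3/15 = $10,020. Book value $11,520.
Year 4: $50,100 × 2/15 = $6,680. Book value $4,840.
Year 5: $50,100 × 1/15 = $3,340. Book value $1,500.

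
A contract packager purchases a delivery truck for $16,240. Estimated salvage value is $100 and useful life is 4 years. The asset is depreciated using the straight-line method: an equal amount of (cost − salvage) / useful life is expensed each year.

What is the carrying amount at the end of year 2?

Depreciable base = $16,240 − $100 = $16,140.
Annual expense = $16,140 / 4 = $4,035.
End of year 1: book value $12,205.
End of year 2: book value $8,170.

$8,170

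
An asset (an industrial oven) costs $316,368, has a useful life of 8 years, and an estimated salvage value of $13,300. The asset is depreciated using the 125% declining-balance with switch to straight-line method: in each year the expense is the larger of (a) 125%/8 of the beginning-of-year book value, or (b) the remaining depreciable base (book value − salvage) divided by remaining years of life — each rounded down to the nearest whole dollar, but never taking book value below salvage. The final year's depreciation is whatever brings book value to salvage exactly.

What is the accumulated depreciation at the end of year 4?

Depreciable base = $316,368 − $13,300 = $303,068.
Year 1: DB = ⌊$316,368 × 125%/8⌋ = $49,432; SL = ⌊$303,068/8⌋ = $37,883 → take DB $49,432. Book value $266,936.
Year 2: DB = ⌊$266,936 × 125%/8⌋ = $41,708; SL = ⌊$253,636/7⌋ = $36,233 → take DB $41,708. Book value $225,228.
Year 3: DB = ⌊$225,228 × 125%/8⌋ = $35,191; SL = ⌊$211,928/6⌋ = $35,321 → take SL $35,321. Book value $189,907.
Year 4: DB = ⌊$189,907 × 125%/8⌋ = $29,672; SL = ⌊$176,607/5⌋ = $35,321 → take SL $35,321. Book value $154,586.
Accumulated through year 4 = $316,368 − $154,586 = $161,782.

$161,782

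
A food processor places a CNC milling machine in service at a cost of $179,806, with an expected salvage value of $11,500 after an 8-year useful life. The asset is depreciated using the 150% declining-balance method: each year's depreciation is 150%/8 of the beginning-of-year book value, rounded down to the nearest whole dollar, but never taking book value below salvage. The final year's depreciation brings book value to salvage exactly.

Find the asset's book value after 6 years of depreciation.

$51,732

Depreciable base = $179,806 − $11,500 = $168,306.
Year 1: ⌊$179,806 × 150%/8⌋ = $33,713. Book value $146,093.
Year 2: ⌊$146,093 × 150%/8⌋ = $27,392. Book value $118,701.
Year 3: ⌊$118,701 × 150%/8⌋ = $22,256. Book value $96,445.
Year 4: ⌊$96,445 × 150%/8⌋ = $18,083. Book value $78,362.
Year 5: ⌊$78,362 × 150%/8⌋ = $14,692. Book value $63,670.
Year 6: ⌊$63,670 × 150%/8⌋ = $11,938. Book value $51,732.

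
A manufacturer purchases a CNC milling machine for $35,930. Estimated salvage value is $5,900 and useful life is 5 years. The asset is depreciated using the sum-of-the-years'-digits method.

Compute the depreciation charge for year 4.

Depreciable base = $35,930 − $5,900 = $30,030.
Sum of the years' digits = 5+4+3+2+1 = 15.
Year 1: $30,030 × 5/15 = $10,010. Book value $25,920.
Year 2: $30,030 × 4/15 = $8,008. Book value $17,912.
Year 3: $30,030 × 3/15 = $6,006. Book value $11,906.
Year 4: $30,030 × 2/15 = $4,004. Book value $7,902.

$4,004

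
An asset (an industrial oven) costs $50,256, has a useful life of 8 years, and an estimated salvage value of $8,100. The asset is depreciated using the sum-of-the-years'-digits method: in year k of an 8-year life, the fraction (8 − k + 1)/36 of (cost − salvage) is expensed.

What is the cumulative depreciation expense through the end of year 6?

$38,643

Depreciable base = $50,256 − $8,100 = $42,156.
Sum of the years' digits = 8+7+6+5+4+3+2+1 = 36.
Year 1: $42,156 × 8/36 = $9,368. Book value $40,888.
Year 2: $42,156 × 7/36 = $8,197. Book value $32,691.
Year 3: $42,156 × 6/36 = $7,026. Book value $25,665.
Year 4: $42,156 × 5/36 = $5,855. Book value $19,810.
Year 5: $42,156 × 4/36 = $4,684. Book value $15,126.
Year 6: $42,156 × 3/36 = $3,513. Book value $11,613.
Accumulated through year 6 = $50,256 − $11,613 = $38,643.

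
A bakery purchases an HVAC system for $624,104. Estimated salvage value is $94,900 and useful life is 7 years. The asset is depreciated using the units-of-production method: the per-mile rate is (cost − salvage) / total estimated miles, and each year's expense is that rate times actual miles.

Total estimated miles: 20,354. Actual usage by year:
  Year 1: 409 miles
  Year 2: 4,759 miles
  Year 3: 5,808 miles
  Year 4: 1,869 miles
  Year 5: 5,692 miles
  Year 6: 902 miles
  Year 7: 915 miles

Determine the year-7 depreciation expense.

Depreciable base = $624,104 − $94,900 = $529,204.
Rate = $529,204 / 20,354 miles = $26 per mile.
Year 1: 409 × $26 = $10,634. Book value $613,470.
Year 2: 4,759 × $26 = $123,734. Book value $489,736.
Year 3: 5,808 × $26 = $151,008. Book value $338,728.
Year 4: 1,869 × $26 = $48,594. Book value $290,134.
Year 5: 5,692 × $26 = $147,992. Book value $142,142.
Year 6: 902 × $26 = $23,452. Book value $118,690.
Year 7: 915 × $26 = $23,790. Book value $94,900.

$23,790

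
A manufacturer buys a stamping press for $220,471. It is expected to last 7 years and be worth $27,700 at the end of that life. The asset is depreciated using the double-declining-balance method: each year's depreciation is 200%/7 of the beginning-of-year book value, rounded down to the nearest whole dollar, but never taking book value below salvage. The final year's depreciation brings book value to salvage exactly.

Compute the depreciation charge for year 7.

Depreciable base = $220,471 − $27,700 = $192,771.
Year 1: ⌊$220,471 × 200%/7⌋ = $62,991. Book value $157,480.
Year 2: ⌊$157,480 × 200%/7⌋ = $44,994. Book value $112,486.
Year 3: ⌊$112,486 × 200%/7⌋ = $32,138. Book value $80,348.
Year 4: ⌊$80,348 × 200%/7⌋ = $22,956. Book value $57,392.
Year 5: ⌊$57,392 × 200%/7⌋ = $16,397. Book value $40,995.
Year 6: ⌊$40,995 × 200%/7⌋ = $11,712. Book value $29,283.
Year 7 (final): $29,283 − $27,700 = $1,583. Book value $27,700.

$1,583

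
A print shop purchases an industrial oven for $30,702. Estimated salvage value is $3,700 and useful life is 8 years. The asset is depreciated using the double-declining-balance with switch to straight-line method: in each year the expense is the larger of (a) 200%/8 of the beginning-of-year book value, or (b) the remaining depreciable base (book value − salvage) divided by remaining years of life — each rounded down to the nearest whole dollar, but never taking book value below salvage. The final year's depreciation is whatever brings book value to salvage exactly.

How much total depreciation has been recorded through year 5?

Depreciable base = $30,702 − $3,700 = $27,002.
Year 1: DB = ⌊$30,702 × 200%/8⌋ = $7,675; SL = ⌊$27,002/8⌋ = $3,375 → take DB $7,675. Book value $23,027.
Year 2: DB = ⌊$23,027 × 200%/8⌋ = $5,756; SL = ⌊$19,327/7⌋ = $2,761 → take DB $5,756. Book value $17,271.
Year 3: DB = ⌊$17,271 × 200%/8⌋ = $4,317; SL = ⌊$13,571/6⌋ = $2,261 → take DB $4,317. Book value $12,954.
Year 4: DB = ⌊$12,954 × 200%/8⌋ = $3,238; SL = ⌊$9,254/5⌋ = $1,850 → take DB $3,238. Book value $9,716.
Year 5: DB = ⌊$9,716 × 200%/8⌋ = $2,429; SL = ⌊$6,016/4⌋ = $1,504 → take DB $2,429. Book value $7,287.
Accumulated through year 5 = $30,702 − $7,287 = $23,415.

$23,415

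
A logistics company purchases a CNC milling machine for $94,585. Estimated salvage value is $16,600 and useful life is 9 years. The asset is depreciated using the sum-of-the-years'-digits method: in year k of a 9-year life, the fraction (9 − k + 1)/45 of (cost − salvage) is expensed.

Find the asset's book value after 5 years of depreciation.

$33,930

Depreciable base = $94,585 − $16,600 = $77,985.
Sum of the years' digits = 9+8+7+6+5+4+3+2+1 = 45.
Year 1: $77,985 × 9/45 = $15,597. Book value $78,988.
Year 2: $77,985 × 8/45 = $13,864. Book value $65,124.
Year 3: $77,985 × 7/45 = $12,131. Book value $52,993.
Year 4: $77,985 × 6/45 = $10,398. Book value $42,595.
Year 5: $77,985 × 5/45 = $8,665. Book value $33,930.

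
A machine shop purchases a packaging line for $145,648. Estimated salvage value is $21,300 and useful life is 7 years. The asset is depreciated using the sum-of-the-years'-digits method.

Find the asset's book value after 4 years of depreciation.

$47,946

Depreciable base = $145,648 − $21,300 = $124,348.
Sum of the years' digits = 7+6+5+4+3+2+1 = 28.
Year 1: $124,348 × 7/28 = $31,087. Book value $114,561.
Year 2: $124,348 × 6/28 = $26,646. Book value $87,915.
Year 3: $124,348 × 5/28 = $22,205. Book value $65,710.
Year 4: $124,348 × 4/28 = $17,764. Book value $47,946.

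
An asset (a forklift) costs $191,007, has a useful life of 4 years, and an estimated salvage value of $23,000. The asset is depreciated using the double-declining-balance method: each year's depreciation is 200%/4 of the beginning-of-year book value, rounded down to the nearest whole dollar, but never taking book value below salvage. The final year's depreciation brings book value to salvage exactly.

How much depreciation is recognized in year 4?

Depreciable base = $191,007 − $23,000 = $168,007.
Year 1: ⌊$191,007 × 200%/4⌋ = $95,503. Book value $95,504.
Year 2: ⌊$95,504 × 200%/4⌋ = $47,752. Book value $47,752.
Year 3: ⌊$47,752 × 200%/4⌋ = $23,876. Book value $23,876.
Year 4 (final): $23,876 − $23,000 = $876. Book value $23,000.

$876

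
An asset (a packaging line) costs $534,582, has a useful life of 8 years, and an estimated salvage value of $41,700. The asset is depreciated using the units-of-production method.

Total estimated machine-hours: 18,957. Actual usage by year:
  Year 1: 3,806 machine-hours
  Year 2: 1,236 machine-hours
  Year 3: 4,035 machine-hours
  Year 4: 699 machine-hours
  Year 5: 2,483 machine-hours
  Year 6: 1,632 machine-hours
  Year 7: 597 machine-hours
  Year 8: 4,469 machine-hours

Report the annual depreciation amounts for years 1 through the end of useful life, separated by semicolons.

Depreciable base = $534,582 − $41,700 = $492,882.
Rate = $492,882 / 18,957 machine-hours = $26 per machine-hour.
Year 1: 3,806 × $26 = $98,956. Book value $435,626.
Year 2: 1,236 × $26 = $32,136. Book value $403,490.
Year 3: 4,035 × $26 = $104,910. Book value $298,580.
Year 4: 699 × $26 = $18,174. Book value $280,406.
Year 5: 2,483 × $26 = $64,558. Book value $215,848.
Year 6: 1,632 × $26 = $42,432. Book value $173,416.
Year 7: 597 × $26 = $15,522. Book value $157,894.
Year 8: 4,469 × $26 = $116,194. Book value $41,700.

$98,956; $32,136; $104,910; $18,174; $64,558; $42,432; $15,522; $116,194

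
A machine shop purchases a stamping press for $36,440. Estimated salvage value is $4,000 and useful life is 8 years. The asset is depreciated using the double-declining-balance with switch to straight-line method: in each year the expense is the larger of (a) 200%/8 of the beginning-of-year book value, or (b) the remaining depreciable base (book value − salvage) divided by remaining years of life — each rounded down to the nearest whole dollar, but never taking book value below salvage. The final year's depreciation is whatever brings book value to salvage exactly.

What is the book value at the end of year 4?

Depreciable base = $36,440 − $4,000 = $32,440.
Year 1: DB = ⌊$36,440 × 200%/8⌋ = $9,110; SL = ⌊$32,440/8⌋ = $4,055 → take DB $9,110. Book value $27,330.
Year 2: DB = ⌊$27,330 × 200%/8⌋ = $6,832; SL = ⌊$23,330/7⌋ = $3,332 → take DB $6,832. Book value $20,498.
Year 3: DB = ⌊$20,498 × 200%/8⌋ = $5,124; SL = ⌊$16,498/6⌋ = $2,749 → take DB $5,124. Book value $15,374.
Year 4: DB = ⌊$15,374 × 200%/8⌋ = $3,843; SL = ⌊$11,374/5⌋ = $2,274 → take DB $3,843. Book value $11,531.

$11,531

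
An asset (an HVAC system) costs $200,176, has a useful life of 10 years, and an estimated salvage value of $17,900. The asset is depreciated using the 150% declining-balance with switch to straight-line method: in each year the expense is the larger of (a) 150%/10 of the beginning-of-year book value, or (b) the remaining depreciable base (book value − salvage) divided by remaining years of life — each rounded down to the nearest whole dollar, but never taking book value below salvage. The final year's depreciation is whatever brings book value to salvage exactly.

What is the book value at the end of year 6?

$74,636

Depreciable base = $200,176 − $17,900 = $182,276.
Year 1: DB = ⌊$200,176 × 150%/10⌋ = $30,026; SL = ⌊$182,276/10⌋ = $18,227 → take DB $30,026. Book value $170,150.
Year 2: DB = ⌊$170,150 × 150%/10⌋ = $25,522; SL = ⌊$152,250/9⌋ = $16,916 → take DB $25,522. Book value $144,628.
Year 3: DB = ⌊$144,628 × 150%/10⌋ = $21,694; SL = ⌊$126,728/8⌋ = $15,841 → take DB $21,694. Book value $122,934.
Year 4: DB = ⌊$122,934 × 150%/10⌋ = $18,440; SL = ⌊$105,034/7⌋ = $15,004 → take DB $18,440. Book value $104,494.
Year 5: DB = ⌊$104,494 × 150%/10⌋ = $15,674; SL = ⌊$86,594/6⌋ = $14,432 → take DB $15,674. Book value $88,820.
Year 6: DB = ⌊$88,820 × 150%/10⌋ = $13,323; SL = ⌊$70,920/5⌋ = $14,184 → take SL $14,184. Book value $74,636.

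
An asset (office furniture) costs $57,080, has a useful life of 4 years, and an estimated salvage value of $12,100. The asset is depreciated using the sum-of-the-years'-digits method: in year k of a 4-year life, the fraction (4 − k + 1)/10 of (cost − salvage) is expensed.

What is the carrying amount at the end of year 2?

$25,594

Depreciable base = $57,080 − $12,100 = $44,980.
Sum of the years' digits = 4+3+2+1 = 10.
Year 1: $44,980 × 4/10 = $17,992. Book value $39,088.
Year 2: $44,980 × 3/10 = $13,494. Book value $25,594.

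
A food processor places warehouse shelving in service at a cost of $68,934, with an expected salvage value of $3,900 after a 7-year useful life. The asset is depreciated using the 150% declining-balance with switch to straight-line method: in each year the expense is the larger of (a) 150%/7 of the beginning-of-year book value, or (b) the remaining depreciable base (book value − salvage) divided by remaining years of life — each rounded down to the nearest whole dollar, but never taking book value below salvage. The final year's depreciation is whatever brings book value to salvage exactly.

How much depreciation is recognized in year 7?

$7,385

Depreciable base = $68,934 − $3,900 = $65,034.
Year 1: DB = ⌊$68,934 × 150%/7⌋ = $14,771; SL = ⌊$65,034/7⌋ = $9,290 → take DB $14,771. Book value $54,163.
Year 2: DB = ⌊$54,163 × 150%/7⌋ = $11,606; SL = ⌊$50,263/6⌋ = $8,377 → take DB $11,606. Book value $42,557.
Year 3: DB = ⌊$42,557 × 150%/7⌋ = $9,119; SL = ⌊$38,657/5⌋ = $7,731 → take DB $9,119. Book value $33,438.
Year 4: DB = ⌊$33,438 × 150%/7⌋ = $7,165; SL = ⌊$29,538/4⌋ = $7,384 → take SL $7,384. Book value $26,054.
Year 5: DB = ⌊$26,054 × 150%/7⌋ = $5,583; SL = ⌊$22,154/3⌋ = $7,384 → take SL $7,384. Book value $18,670.
Year 6: DB = ⌊$18,670 × 150%/7⌋ = $4,000; SL = ⌊$14,770/2⌋ = $7,385 → take SL $7,385. Book value $11,285.
Year 7 (final): $11,285 − $3,900 = $7,385. Book value $3,900.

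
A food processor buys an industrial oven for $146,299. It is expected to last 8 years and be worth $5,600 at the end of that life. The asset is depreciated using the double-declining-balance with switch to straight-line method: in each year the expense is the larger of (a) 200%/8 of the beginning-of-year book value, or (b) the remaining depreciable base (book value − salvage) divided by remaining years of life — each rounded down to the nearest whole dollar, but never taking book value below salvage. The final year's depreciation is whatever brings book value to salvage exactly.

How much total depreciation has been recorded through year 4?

Depreciable base = $146,299 − $5,600 = $140,699.
Year 1: DB = ⌊$146,299 × 200%/8⌋ = $36,574; SL = ⌊$140,699/8⌋ = $17,587 → take DB $36,574. Book value $109,725.
Year 2: DB = ⌊$109,725 × 200%/8⌋ = $27,431; SL = ⌊$104,125/7⌋ = $14,875 → take DB $27,431. Book value $82,294.
Year 3: DB = ⌊$82,294 × 200%/8⌋ = $20,573; SL = ⌊$76,694/6⌋ = $12,782 → take DB $20,573. Book value $61,721.
Year 4: DB = ⌊$61,721 × 200%/8⌋ = $15,430; SL = ⌊$56,121/5⌋ = $11,224 → take DB $15,430. Book value $46,291.
Accumulated through year 4 = $146,299 − $46,291 = $100,008.

$100,008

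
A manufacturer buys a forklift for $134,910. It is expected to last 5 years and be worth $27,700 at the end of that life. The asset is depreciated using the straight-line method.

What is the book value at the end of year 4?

$49,142

Depreciable base = $134,910 − $27,700 = $107,210.
Annual expense = $107,210 / 5 = $21,442.
End of year 1: book value $113,468.
End of year 2: book value $92,026.
End of year 3: book value $70,584.
End of year 4: book value $49,142.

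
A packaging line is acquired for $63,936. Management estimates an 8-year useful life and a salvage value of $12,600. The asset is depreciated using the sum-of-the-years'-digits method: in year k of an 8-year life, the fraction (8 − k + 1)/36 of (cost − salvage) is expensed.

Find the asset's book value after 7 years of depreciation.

$14,026

Depreciable base = $63,936 − $12,600 = $51,336.
Sum of the years' digits = 8+7+6+5+4+3+2+1 = 36.
Year 1: $51,336 × 8/36 = $11,408. Book value $52,528.
Year 2: $51,336 × 7/36 = $9,982. Book value $42,546.
Year 3: $51,336 × 6/36 = $8,556. Book value $33,990.
Year 4: $51,336 × 5/36 = $7,130. Book value $26,860.
Year 5: $51,336 × 4/36 = $5,704. Book value $21,156.
Year 6: $51,336 × 3/36 = $4,278. Book value $16,878.
Year 7: $51,336 × 2/36 = $2,852. Book value $14,026.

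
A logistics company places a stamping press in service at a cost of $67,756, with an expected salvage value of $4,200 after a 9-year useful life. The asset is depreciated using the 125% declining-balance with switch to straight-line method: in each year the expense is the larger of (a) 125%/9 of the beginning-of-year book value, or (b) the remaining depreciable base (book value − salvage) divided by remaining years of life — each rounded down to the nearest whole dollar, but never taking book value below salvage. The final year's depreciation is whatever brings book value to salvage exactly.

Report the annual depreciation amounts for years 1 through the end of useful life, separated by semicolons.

$9,410; $8,103; $6,978; $6,510; $6,511; $6,511; $6,511; $6,511; $6,511

Depreciable base = $67,756 − $4,200 = $63,556.
Year 1: DB = ⌊$67,756 × 125%/9⌋ = $9,410; SL = ⌊$63,556/9⌋ = $7,061 → take DB $9,410. Book value $58,346.
Year 2: DB = ⌊$58,346 × 125%/9⌋ = $8,103; SL = ⌊$54,146/8⌋ = $6,768 → take DB $8,103. Book value $50,243.
Year 3: DB = ⌊$50,243 × 125%/9⌋ = $6,978; SL = ⌊$46,043/7⌋ = $6,577 → take DB $6,978. Book value $43,265.
Year 4: DB = ⌊$43,265 × 125%/9⌋ = $6,009; SL = ⌊$39,065/6⌋ = $6,510 → take SL $6,510. Book value $36,755.
Year 5: DB = ⌊$36,755 × 125%/9⌋ = $5,104; SL = ⌊$32,555/5⌋ = $6,511 → take SL $6,511. Book value $30,244.
Year 6: DB = ⌊$30,244 × 125%/9⌋ = $4,200; SL = ⌊$26,044/4⌋ = $6,511 → take SL $6,511. Book value $23,733.
Year 7: DB = ⌊$23,733 × 125%/9⌋ = $3,296; SL = ⌊$19,533/3⌋ = $6,511 → take SL $6,511. Book value $17,222.
Year 8: DB = ⌊$17,222 × 125%/9⌋ = $2,391; SL = ⌊$13,022/2⌋ = $6,511 → take SL $6,511. Book value $10,711.
Year 9 (final): $10,711 − $4,200 = $6,511. Book value $4,200.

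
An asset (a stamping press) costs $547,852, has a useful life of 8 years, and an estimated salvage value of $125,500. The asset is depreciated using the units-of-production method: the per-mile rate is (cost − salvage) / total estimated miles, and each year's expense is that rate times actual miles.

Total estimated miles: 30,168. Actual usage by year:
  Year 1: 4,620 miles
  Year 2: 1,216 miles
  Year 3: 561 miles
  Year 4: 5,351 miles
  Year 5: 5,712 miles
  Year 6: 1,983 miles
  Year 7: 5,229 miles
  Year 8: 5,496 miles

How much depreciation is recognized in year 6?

$27,762

Depreciable base = $547,852 − $125,500 = $422,352.
Rate = $422,352 / 30,168 miles = $14 per mile.
Year 1: 4,620 × $14 = $64,680. Book value $483,172.
Year 2: 1,216 × $14 = $17,024. Book value $466,148.
Year 3: 561 × $14 = $7,854. Book value $458,294.
Year 4: 5,351 × $14 = $74,914. Book value $383,380.
Year 5: 5,712 × $14 = $79,968. Book value $303,412.
Year 6: 1,983 × $14 = $27,762. Book value $275,650.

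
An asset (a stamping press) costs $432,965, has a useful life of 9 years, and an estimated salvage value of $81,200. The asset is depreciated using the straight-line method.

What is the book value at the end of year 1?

Depreciable base = $432,965 − $81,200 = $351,765.
Annual expense = $351,765 / 9 = $39,085.
End of year 1: book value $393,880.

$393,880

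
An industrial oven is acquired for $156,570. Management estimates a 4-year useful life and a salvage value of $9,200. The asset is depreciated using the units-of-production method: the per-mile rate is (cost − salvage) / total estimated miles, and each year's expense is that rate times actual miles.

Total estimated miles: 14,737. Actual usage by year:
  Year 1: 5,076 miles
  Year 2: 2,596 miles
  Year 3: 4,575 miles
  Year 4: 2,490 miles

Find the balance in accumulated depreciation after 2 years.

$76,720

Depreciable base = $156,570 − $9,200 = $147,370.
Rate = $147,370 / 14,737 miles = $10 per mile.
Year 1: 5,076 × $10 = $50,760. Book value $105,810.
Year 2: 2,596 × $10 = $25,960. Book value $79,850.
Accumulated through year 2 = $156,570 − $79,850 = $76,720.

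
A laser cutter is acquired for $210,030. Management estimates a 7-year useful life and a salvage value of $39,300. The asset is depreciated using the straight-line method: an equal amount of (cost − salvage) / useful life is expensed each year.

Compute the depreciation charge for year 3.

Depreciable base = $210,030 − $39,300 = $170,730.
Annual expense = $170,730 / 7 = $24,390.

$24,390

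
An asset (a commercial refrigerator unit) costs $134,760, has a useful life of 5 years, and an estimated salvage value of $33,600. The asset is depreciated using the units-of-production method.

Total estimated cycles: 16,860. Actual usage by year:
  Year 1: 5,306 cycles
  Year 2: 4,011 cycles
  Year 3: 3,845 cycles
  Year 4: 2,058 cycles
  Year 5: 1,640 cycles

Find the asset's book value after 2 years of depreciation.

Depreciable base = $134,760 − $33,600 = $101,160.
Rate = $101,160 / 16,860 cycles = $6 per cycle.
Year 1: 5,306 × $6 = $31,836. Book value $102,924.
Year 2: 4,011 × $6 = $24,066. Book value $78,858.

$78,858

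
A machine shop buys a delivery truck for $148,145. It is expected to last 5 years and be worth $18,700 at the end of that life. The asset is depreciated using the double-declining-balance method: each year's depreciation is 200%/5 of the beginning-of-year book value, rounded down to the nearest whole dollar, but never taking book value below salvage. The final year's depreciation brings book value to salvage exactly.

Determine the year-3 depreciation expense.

$21,333

Depreciable base = $148,145 − $18,700 = $129,445.
Year 1: ⌊$148,145 × 200%/5⌋ = $59,258. Book value $88,887.
Year 2: ⌊$88,887 × 200%/5⌋ = $35,554. Book value $53,333.
Year 3: ⌊$53,333 × 200%/5⌋ = $21,333. Book value $32,000.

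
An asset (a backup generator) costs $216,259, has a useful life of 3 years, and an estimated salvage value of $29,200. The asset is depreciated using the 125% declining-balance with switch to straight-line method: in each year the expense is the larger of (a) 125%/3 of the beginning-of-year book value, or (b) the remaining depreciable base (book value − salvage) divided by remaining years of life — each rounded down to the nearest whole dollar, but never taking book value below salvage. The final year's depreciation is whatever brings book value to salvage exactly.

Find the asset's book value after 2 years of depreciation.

Depreciable base = $216,259 − $29,200 = $187,059.
Year 1: DB = ⌊$216,259 × 125%/3⌋ = $90,107; SL = ⌊$187,059/3⌋ = $62,353 → take DB $90,107. Book value $126,152.
Year 2: DB = ⌊$126,152 × 125%/3⌋ = $52,563; SL = ⌊$96,952/2⌋ = $48,476 → take DB $52,563. Book value $73,589.

$73,589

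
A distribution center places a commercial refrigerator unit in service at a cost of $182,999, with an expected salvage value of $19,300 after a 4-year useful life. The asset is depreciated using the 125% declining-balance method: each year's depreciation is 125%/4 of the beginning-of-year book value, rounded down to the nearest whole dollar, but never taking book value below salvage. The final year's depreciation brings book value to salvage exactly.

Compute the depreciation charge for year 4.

Depreciable base = $182,999 − $19,300 = $163,699.
Year 1: ⌊$182,999 × 125%/4⌋ = $57,187. Book value $125,812.
Year 2: ⌊$125,812 × 125%/4⌋ = $39,316. Book value $86,496.
Year 3: ⌊$86,496 × 125%/4⌋ = $27,030. Book value $59,466.
Year 4 (final): $59,466 − $19,300 = $40,166. Book value $19,300.

$40,166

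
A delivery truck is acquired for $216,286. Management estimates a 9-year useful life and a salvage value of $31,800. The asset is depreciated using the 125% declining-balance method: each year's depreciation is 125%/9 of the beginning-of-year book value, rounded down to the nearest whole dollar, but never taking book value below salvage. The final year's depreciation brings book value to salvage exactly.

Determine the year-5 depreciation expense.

$16,517

Depreciable base = $216,286 − $31,800 = $184,486.
Year 1: ⌊$216,286 × 125%/9⌋ = $30,039. Book value $186,247.
Year 2: ⌊$186,247 × 125%/9⌋ = $25,867. Book value $160,380.
Year 3: ⌊$160,380 × 125%/9⌋ = $22,275. Book value $138,105.
Year 4: ⌊$138,105 × 125%/9⌋ = $19,181. Book value $118,924.
Year 5: ⌊$118,924 × 125%/9⌋ = $16,517. Book value $102,407.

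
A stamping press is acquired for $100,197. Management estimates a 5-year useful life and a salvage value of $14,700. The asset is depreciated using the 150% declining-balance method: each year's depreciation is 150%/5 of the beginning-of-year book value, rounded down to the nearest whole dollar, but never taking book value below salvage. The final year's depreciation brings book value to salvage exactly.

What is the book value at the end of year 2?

Depreciable base = $100,197 − $14,700 = $85,497.
Year 1: ⌊$100,197 × 150%/5⌋ = $30,059. Book value $70,138.
Year 2: ⌊$70,138 × 150%/5⌋ = $21,041. Book value $49,097.

$49,097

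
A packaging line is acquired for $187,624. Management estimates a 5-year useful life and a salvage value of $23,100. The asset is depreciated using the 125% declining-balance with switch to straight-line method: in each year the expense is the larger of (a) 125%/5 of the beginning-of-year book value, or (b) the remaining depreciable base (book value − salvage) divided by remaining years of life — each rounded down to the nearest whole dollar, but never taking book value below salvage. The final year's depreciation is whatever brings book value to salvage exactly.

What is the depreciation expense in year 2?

$35,179

Depreciable base = $187,624 − $23,100 = $164,524.
Year 1: DB = ⌊$187,624 × 125%/5⌋ = $46,906; SL = ⌊$164,524/5⌋ = $32,904 → take DB $46,906. Book value $140,718.
Year 2: DB = ⌊$140,718 × 125%/5⌋ = $35,179; SL = ⌊$117,618/4⌋ = $29,404 → take DB $35,179. Book value $105,539.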